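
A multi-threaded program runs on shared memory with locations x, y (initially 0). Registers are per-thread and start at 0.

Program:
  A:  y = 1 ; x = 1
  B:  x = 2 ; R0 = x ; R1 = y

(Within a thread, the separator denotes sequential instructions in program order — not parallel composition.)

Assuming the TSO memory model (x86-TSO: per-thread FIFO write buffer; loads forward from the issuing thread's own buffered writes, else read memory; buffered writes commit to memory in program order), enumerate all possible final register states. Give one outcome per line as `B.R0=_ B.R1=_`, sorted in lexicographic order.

B.R0=1 B.R1=1
B.R0=2 B.R1=0
B.R0=2 B.R1=1

outcome vector order: (B.R0,B.R1)
|TSO outcomes| = 3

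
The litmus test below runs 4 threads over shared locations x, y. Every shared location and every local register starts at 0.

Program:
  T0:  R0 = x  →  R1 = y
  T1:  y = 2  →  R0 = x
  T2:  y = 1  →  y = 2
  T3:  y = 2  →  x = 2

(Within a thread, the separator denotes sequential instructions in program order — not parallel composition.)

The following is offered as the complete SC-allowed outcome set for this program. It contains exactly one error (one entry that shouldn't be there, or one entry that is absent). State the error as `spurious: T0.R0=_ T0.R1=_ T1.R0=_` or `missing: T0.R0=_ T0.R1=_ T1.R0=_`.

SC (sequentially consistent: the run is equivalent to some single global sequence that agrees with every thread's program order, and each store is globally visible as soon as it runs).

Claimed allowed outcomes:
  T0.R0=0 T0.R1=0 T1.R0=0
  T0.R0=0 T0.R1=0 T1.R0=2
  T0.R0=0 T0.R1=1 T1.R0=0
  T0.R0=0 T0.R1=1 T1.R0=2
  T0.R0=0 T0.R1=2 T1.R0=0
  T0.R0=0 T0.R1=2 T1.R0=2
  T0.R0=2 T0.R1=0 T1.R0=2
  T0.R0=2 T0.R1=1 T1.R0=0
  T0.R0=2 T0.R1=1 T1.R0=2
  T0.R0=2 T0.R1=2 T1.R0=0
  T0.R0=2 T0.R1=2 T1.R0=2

outcome vector order: (T0.R0,T0.R1,T1.R0)
SC (10): (0,0,0), (0,0,2), (0,1,0), (0,1,2), (0,2,0), (0,2,2), (2,1,0), (2,1,2), (2,2,0), (2,2,2)
claimed∖SC = {(2,0,2)}

spurious: T0.R0=2 T0.R1=0 T1.R0=2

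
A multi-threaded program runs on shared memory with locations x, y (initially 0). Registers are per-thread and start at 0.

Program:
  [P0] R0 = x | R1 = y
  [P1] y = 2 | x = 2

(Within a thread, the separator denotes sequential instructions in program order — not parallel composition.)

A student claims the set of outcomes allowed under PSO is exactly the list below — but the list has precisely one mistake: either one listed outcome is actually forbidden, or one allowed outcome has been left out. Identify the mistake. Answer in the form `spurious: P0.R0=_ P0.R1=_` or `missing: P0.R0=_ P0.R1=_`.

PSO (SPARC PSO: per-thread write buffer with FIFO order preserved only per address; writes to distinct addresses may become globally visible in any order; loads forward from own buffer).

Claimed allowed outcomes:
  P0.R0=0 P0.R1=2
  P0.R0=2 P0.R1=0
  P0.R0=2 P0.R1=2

outcome vector order: (P0.R0,P0.R1)
PSO: 4 outcomes — {00, 02, 20, 22}
PSO∖claimed = {00}

missing: P0.R0=0 P0.R1=0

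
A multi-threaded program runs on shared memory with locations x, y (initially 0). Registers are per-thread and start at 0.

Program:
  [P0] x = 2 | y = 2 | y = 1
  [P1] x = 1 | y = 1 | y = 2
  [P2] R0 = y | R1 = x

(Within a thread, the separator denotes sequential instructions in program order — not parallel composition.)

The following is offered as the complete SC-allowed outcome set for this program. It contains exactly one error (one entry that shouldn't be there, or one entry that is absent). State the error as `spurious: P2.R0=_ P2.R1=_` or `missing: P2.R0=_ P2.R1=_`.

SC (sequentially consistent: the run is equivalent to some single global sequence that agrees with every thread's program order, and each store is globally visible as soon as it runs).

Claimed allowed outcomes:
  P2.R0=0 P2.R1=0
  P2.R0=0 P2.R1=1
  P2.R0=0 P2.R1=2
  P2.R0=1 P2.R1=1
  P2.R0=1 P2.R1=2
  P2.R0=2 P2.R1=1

missing: P2.R0=2 P2.R1=2

outcome vector order: (P2.R0,P2.R1)
[SC] allowed = {<0 0>; <0 1>; <0 2>; <1 1>; <1 2>; <2 1>; <2 2>}
SC∖claimed = {<2 2>}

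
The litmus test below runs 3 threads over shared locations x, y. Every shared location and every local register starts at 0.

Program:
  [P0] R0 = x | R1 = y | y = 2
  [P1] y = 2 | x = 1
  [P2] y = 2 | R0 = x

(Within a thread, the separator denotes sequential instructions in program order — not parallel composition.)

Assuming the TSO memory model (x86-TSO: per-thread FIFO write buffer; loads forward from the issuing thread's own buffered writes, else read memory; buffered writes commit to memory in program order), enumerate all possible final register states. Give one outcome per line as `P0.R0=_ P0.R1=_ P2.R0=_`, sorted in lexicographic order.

outcome vector order: (P0.R0,P0.R1,P2.R0)
|TSO outcomes| = 6

P0.R0=0 P0.R1=0 P2.R0=0
P0.R0=0 P0.R1=0 P2.R0=1
P0.R0=0 P0.R1=2 P2.R0=0
P0.R0=0 P0.R1=2 P2.R0=1
P0.R0=1 P0.R1=2 P2.R0=0
P0.R0=1 P0.R1=2 P2.R0=1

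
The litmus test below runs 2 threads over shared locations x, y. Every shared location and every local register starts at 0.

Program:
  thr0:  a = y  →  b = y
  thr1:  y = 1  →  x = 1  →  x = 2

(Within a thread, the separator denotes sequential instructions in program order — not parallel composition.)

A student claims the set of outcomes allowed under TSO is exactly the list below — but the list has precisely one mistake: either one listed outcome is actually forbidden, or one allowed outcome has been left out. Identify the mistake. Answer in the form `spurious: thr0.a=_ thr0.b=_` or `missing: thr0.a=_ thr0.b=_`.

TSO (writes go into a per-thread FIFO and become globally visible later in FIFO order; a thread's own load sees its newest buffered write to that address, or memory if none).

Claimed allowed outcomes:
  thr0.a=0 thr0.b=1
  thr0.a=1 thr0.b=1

missing: thr0.a=0 thr0.b=0

outcome vector order: (thr0.a,thr0.b)
TSO: 3 outcomes — {00 01 11}
TSO∖claimed = {00}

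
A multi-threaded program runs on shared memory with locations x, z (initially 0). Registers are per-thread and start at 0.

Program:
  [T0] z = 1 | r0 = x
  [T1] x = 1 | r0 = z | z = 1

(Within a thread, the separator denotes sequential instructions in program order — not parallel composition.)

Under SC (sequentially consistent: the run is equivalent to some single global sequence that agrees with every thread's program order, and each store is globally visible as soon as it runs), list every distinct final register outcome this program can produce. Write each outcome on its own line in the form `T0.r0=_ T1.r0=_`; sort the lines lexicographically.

outcome vector order: (T0.r0,T1.r0)
|SC outcomes| = 3

T0.r0=0 T1.r0=1
T0.r0=1 T1.r0=0
T0.r0=1 T1.r0=1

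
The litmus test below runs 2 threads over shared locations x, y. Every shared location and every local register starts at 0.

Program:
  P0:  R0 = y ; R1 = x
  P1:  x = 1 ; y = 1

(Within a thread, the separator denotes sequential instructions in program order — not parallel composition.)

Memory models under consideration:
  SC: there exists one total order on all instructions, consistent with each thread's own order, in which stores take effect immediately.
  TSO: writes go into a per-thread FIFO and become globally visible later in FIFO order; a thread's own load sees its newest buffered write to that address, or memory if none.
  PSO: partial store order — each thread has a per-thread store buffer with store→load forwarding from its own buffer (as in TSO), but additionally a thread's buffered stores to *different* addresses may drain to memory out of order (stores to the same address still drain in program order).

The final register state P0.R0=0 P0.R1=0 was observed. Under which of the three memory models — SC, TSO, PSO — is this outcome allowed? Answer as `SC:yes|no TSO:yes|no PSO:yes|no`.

outcome vector order: (P0.R0,P0.R1)
SC (3): (0,0) (0,1) (1,1)
TSO (3): (0,0) (0,1) (1,1)
PSO (4): (0,0) (0,1) (1,0) (1,1)
target (0,0) ∈ {SC,TSO,PSO}

SC:yes TSO:yes PSO:yes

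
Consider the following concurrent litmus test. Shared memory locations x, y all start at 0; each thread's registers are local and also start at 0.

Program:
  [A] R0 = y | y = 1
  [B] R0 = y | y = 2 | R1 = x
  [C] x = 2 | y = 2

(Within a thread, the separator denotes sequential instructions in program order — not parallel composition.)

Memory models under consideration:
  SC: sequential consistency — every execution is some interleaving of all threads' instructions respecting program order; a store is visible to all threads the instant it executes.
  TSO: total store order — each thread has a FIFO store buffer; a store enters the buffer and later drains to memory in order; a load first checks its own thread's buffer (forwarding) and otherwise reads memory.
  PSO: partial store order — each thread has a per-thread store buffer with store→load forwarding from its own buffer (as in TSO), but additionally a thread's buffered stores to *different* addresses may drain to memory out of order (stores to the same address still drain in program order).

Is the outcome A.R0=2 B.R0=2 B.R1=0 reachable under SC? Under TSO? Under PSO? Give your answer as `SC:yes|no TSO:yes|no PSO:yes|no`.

SC:no TSO:no PSO:yes

outcome vector order: (A.R0,B.R0,B.R1)
[SC] allowed = {<0 0 0>; <0 0 2>; <0 1 0>; <0 1 2>; <0 2 2>; <2 0 0>; <2 0 2>; <2 1 2>; <2 2 2>}
[TSO] allowed = {<0 0 0>; <0 0 2>; <0 1 0>; <0 1 2>; <0 2 2>; <2 0 0>; <2 0 2>; <2 1 2>; <2 2 2>}
[PSO] allowed = {<0 0 0>; <0 0 2>; <0 1 0>; <0 1 2>; <0 2 0>; <0 2 2>; <2 0 0>; <2 0 2>; <2 1 0>; <2 1 2>; <2 2 0>; <2 2 2>}
target <2 2 0> ∈ {PSO}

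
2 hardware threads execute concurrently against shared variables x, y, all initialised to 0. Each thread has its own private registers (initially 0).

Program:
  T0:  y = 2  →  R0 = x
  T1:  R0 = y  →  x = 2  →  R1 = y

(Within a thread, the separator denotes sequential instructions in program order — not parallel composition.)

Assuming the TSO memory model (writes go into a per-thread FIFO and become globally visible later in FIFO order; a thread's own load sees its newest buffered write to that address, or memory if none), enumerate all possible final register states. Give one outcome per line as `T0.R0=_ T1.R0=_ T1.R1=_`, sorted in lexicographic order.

T0.R0=0 T1.R0=0 T1.R1=0
T0.R0=0 T1.R0=0 T1.R1=2
T0.R0=0 T1.R0=2 T1.R1=2
T0.R0=2 T1.R0=0 T1.R1=0
T0.R0=2 T1.R0=0 T1.R1=2
T0.R0=2 T1.R0=2 T1.R1=2

outcome vector order: (T0.R0,T1.R0,T1.R1)
|TSO outcomes| = 6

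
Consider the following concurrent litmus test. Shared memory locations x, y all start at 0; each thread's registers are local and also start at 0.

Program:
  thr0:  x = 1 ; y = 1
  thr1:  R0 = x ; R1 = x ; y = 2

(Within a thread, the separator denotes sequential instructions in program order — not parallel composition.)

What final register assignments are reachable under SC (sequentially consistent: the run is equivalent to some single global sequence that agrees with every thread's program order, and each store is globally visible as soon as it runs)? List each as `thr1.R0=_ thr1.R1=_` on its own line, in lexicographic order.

thr1.R0=0 thr1.R1=0
thr1.R0=0 thr1.R1=1
thr1.R0=1 thr1.R1=1

outcome vector order: (thr1.R0,thr1.R1)
|SC outcomes| = 3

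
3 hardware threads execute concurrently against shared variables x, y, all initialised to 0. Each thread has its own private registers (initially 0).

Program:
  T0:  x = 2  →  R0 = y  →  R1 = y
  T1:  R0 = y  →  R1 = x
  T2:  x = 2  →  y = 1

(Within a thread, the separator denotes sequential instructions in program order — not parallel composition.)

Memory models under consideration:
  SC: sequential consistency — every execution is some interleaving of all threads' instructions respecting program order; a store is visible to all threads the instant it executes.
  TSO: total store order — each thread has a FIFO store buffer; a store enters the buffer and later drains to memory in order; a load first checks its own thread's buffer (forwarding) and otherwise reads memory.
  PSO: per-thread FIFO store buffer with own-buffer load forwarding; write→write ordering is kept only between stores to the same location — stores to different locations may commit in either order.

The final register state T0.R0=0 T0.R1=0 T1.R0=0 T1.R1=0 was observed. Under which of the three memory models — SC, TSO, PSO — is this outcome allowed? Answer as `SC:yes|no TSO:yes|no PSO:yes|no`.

SC:yes TSO:yes PSO:yes

outcome vector order: (T0.R0,T0.R1,T1.R0,T1.R1)
under SC → 0/0/0/0 0/0/0/2 0/0/1/2 0/1/0/0 0/1/0/2 0/1/1/2 1/1/0/0 1/1/0/2 1/1/1/2
under TSO → 0/0/0/0 0/0/0/2 0/0/1/2 0/1/0/0 0/1/0/2 0/1/1/2 1/1/0/0 1/1/0/2 1/1/1/2
under PSO → 0/0/0/0 0/0/0/2 0/0/1/0 0/0/1/2 0/1/0/0 0/1/0/2 0/1/1/0 0/1/1/2 1/1/0/0 1/1/0/2 1/1/1/0 1/1/1/2
target 0/0/0/0 ∈ {SC,TSO,PSO}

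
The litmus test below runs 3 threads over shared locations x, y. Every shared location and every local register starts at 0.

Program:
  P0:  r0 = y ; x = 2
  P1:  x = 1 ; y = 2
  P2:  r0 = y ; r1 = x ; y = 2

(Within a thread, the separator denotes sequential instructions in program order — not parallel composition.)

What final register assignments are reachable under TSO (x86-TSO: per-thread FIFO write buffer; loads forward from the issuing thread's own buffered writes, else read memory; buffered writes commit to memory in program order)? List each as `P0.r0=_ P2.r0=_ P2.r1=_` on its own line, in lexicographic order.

P0.r0=0 P2.r0=0 P2.r1=0
P0.r0=0 P2.r0=0 P2.r1=1
P0.r0=0 P2.r0=0 P2.r1=2
P0.r0=0 P2.r0=2 P2.r1=1
P0.r0=0 P2.r0=2 P2.r1=2
P0.r0=2 P2.r0=0 P2.r1=0
P0.r0=2 P2.r0=0 P2.r1=1
P0.r0=2 P2.r0=0 P2.r1=2
P0.r0=2 P2.r0=2 P2.r1=1
P0.r0=2 P2.r0=2 P2.r1=2

outcome vector order: (P0.r0,P2.r0,P2.r1)
|TSO outcomes| = 10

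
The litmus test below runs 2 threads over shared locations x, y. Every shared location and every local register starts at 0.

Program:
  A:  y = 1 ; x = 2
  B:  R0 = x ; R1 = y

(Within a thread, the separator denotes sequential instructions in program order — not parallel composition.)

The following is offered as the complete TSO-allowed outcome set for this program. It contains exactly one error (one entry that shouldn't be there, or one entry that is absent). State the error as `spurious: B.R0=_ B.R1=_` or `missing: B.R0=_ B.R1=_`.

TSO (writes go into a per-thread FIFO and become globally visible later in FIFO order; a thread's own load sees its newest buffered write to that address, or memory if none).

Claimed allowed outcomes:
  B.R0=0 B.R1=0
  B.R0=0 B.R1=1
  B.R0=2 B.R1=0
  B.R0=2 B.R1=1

outcome vector order: (B.R0,B.R1)
under TSO → (0,0), (0,1), (2,1)
claimed∖TSO = {(2,0)}

spurious: B.R0=2 B.R1=0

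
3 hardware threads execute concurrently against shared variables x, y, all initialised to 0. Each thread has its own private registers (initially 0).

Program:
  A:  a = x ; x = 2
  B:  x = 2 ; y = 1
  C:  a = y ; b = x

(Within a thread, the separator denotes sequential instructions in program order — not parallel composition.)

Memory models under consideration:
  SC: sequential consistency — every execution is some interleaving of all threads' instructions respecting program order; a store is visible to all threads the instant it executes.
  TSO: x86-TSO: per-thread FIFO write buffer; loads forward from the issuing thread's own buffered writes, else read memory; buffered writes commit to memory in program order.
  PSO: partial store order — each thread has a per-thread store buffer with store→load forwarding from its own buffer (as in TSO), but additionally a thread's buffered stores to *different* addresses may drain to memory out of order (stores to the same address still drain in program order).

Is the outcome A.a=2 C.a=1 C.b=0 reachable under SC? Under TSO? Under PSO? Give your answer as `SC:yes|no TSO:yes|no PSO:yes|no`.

outcome vector order: (A.a,C.a,C.b)
[SC] allowed = {000, 002, 012, 200, 202, 212}
[TSO] allowed = {000, 002, 012, 200, 202, 212}
[PSO] allowed = {000, 002, 010, 012, 200, 202, 210, 212}
target 210 ∈ {PSO}

SC:no TSO:no PSO:yes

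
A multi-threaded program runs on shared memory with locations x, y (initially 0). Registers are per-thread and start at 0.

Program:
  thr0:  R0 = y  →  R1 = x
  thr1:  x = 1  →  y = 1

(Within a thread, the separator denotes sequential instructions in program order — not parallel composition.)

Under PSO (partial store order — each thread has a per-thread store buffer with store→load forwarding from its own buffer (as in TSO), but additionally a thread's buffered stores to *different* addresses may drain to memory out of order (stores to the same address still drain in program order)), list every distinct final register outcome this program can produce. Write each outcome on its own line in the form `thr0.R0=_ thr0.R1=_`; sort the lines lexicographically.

thr0.R0=0 thr0.R1=0
thr0.R0=0 thr0.R1=1
thr0.R0=1 thr0.R1=0
thr0.R0=1 thr0.R1=1

outcome vector order: (thr0.R0,thr0.R1)
|PSO outcomes| = 4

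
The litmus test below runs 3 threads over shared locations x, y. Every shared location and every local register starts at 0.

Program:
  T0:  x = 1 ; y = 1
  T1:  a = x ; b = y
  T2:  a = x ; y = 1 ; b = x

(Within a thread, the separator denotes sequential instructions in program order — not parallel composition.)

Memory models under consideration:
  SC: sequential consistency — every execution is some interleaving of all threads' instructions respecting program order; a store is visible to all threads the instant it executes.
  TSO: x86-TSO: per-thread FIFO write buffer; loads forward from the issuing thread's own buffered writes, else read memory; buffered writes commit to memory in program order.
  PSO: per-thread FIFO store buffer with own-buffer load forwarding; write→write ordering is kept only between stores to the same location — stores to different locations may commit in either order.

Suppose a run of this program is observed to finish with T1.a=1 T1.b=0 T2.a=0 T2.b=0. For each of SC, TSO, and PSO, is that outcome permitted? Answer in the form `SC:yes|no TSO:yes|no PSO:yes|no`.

SC:no TSO:yes PSO:yes

outcome vector order: (T1.a,T1.b,T2.a,T2.b)
SC (11): 0000, 0001, 0011, 0100, 0101, 0111, 1001, 1011, 1100, 1101, 1111
TSO (12): 0000, 0001, 0011, 0100, 0101, 0111, 1000, 1001, 1011, 1100, 1101, 1111
PSO (12): 0000, 0001, 0011, 0100, 0101, 0111, 1000, 1001, 1011, 1100, 1101, 1111
target 1000 ∈ {TSO,PSO}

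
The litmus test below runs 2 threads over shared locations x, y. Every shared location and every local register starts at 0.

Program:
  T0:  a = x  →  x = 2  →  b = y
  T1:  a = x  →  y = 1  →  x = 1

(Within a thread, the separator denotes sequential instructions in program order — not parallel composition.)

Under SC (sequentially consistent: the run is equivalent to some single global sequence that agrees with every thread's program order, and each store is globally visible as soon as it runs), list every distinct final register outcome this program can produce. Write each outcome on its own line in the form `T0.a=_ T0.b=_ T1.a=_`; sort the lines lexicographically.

T0.a=0 T0.b=0 T1.a=0
T0.a=0 T0.b=0 T1.a=2
T0.a=0 T0.b=1 T1.a=0
T0.a=0 T0.b=1 T1.a=2
T0.a=1 T0.b=1 T1.a=0

outcome vector order: (T0.a,T0.b,T1.a)
|SC outcomes| = 5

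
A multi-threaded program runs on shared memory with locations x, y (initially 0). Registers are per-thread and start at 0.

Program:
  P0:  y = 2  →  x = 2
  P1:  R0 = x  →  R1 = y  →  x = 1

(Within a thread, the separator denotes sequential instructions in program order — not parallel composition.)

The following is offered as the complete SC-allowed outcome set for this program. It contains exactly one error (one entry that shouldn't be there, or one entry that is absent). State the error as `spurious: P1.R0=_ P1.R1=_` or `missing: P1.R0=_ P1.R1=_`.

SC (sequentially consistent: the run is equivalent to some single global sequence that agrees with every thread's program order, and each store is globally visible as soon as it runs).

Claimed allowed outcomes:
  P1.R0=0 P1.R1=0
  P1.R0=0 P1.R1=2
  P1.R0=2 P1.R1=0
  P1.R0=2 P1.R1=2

outcome vector order: (P1.R0,P1.R1)
[SC] allowed = {<0 0> <0 2> <2 2>}
claimed∖SC = {<2 0>}

spurious: P1.R0=2 P1.R1=0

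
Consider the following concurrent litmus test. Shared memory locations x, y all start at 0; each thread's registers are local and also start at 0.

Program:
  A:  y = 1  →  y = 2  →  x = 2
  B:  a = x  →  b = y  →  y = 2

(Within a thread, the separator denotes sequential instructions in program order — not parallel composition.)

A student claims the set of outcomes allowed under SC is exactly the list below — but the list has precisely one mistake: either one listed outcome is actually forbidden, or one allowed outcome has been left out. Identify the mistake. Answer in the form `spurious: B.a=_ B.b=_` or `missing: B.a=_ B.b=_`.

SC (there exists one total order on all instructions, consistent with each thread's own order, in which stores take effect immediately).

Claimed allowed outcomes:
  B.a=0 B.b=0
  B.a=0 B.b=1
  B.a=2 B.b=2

missing: B.a=0 B.b=2

outcome vector order: (B.a,B.b)
under SC → 00, 01, 02, 22
SC∖claimed = {02}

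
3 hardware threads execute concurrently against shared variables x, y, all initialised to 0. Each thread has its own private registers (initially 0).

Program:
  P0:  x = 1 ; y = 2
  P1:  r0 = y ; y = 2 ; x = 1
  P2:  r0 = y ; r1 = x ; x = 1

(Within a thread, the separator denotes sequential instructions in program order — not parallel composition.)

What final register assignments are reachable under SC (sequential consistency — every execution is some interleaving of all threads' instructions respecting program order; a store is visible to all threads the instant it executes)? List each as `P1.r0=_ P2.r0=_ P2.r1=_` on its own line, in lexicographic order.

P1.r0=0 P2.r0=0 P2.r1=0
P1.r0=0 P2.r0=0 P2.r1=1
P1.r0=0 P2.r0=2 P2.r1=0
P1.r0=0 P2.r0=2 P2.r1=1
P1.r0=2 P2.r0=0 P2.r1=0
P1.r0=2 P2.r0=0 P2.r1=1
P1.r0=2 P2.r0=2 P2.r1=1

outcome vector order: (P1.r0,P2.r0,P2.r1)
|SC outcomes| = 7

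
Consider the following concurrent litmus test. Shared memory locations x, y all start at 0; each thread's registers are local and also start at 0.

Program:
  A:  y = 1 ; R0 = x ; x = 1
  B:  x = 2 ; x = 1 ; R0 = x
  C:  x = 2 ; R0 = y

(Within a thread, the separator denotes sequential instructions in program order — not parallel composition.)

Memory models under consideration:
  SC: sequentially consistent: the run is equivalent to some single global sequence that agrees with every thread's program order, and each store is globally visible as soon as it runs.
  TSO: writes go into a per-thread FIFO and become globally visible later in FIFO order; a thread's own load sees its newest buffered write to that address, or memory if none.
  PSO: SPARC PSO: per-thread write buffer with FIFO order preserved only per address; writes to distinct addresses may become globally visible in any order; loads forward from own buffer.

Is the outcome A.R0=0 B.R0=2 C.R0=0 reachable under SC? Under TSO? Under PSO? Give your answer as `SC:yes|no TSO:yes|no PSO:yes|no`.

SC:no TSO:yes PSO:yes

outcome vector order: (A.R0,B.R0,C.R0)
[SC] allowed = {011 021 110 111 121 210 211 220 221}
[TSO] allowed = {010 011 020 021 110 111 120 121 210 211 220 221}
[PSO] allowed = {010 011 020 021 110 111 120 121 210 211 220 221}
target 020 ∈ {TSO,PSO}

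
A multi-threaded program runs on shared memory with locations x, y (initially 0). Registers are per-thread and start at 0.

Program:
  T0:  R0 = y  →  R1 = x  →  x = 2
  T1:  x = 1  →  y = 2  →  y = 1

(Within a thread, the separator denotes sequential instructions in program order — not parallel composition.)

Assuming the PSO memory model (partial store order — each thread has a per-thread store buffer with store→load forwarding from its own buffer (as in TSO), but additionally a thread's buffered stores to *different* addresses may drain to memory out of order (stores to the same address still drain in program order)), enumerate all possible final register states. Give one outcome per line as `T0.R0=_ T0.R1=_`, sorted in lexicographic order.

outcome vector order: (T0.R0,T0.R1)
|PSO outcomes| = 6

T0.R0=0 T0.R1=0
T0.R0=0 T0.R1=1
T0.R0=1 T0.R1=0
T0.R0=1 T0.R1=1
T0.R0=2 T0.R1=0
T0.R0=2 T0.R1=1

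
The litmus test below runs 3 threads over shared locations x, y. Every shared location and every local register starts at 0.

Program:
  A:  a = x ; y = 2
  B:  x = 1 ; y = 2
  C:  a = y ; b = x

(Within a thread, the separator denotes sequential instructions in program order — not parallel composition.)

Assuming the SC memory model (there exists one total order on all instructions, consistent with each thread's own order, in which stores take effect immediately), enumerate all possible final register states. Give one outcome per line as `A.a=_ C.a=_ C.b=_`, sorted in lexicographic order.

A.a=0 C.a=0 C.b=0
A.a=0 C.a=0 C.b=1
A.a=0 C.a=2 C.b=0
A.a=0 C.a=2 C.b=1
A.a=1 C.a=0 C.b=0
A.a=1 C.a=0 C.b=1
A.a=1 C.a=2 C.b=1

outcome vector order: (A.a,C.a,C.b)
|SC outcomes| = 7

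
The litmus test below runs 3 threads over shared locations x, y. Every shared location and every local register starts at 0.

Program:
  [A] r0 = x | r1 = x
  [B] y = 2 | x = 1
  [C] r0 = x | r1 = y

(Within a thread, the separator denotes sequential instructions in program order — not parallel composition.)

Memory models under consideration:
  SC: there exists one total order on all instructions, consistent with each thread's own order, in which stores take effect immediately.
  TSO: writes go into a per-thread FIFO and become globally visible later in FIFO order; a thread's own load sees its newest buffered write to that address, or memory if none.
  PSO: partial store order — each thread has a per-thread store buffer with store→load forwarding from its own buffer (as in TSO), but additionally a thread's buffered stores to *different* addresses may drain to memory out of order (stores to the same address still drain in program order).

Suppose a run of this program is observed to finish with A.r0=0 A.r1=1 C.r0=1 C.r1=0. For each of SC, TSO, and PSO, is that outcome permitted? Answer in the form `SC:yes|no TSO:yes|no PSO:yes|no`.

outcome vector order: (A.r0,A.r1,C.r0,C.r1)
SC: 9 outcomes — {<0 0 0 0>, <0 0 0 2>, <0 0 1 2>, <0 1 0 0>, <0 1 0 2>, <0 1 1 2>, <1 1 0 0>, <1 1 0 2>, <1 1 1 2>}
TSO: 9 outcomes — {<0 0 0 0>, <0 0 0 2>, <0 0 1 2>, <0 1 0 0>, <0 1 0 2>, <0 1 1 2>, <1 1 0 0>, <1 1 0 2>, <1 1 1 2>}
PSO: 12 outcomes — {<0 0 0 0>, <0 0 0 2>, <0 0 1 0>, <0 0 1 2>, <0 1 0 0>, <0 1 0 2>, <0 1 1 0>, <0 1 1 2>, <1 1 0 0>, <1 1 0 2>, <1 1 1 0>, <1 1 1 2>}
target <0 1 1 0> ∈ {PSO}

SC:no TSO:no PSO:yes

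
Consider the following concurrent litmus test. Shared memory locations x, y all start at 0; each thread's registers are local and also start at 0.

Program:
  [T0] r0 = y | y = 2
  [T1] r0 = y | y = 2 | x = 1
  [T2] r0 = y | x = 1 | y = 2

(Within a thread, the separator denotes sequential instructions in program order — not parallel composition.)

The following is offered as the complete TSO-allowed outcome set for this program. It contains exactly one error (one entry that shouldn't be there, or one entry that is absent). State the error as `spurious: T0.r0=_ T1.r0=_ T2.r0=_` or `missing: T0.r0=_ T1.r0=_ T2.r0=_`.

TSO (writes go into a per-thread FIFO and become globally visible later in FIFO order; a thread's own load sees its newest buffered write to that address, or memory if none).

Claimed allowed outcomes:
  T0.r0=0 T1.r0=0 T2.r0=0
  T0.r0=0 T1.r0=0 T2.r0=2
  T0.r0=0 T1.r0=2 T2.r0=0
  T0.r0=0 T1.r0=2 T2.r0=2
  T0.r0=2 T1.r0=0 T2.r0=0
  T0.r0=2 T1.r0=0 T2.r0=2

outcome vector order: (T0.r0,T1.r0,T2.r0)
TSO: 7 outcomes — {(0,0,0) (0,0,2) (0,2,0) (0,2,2) (2,0,0) (2,0,2) (2,2,0)}
TSO∖claimed = {(2,2,0)}

missing: T0.r0=2 T1.r0=2 T2.r0=0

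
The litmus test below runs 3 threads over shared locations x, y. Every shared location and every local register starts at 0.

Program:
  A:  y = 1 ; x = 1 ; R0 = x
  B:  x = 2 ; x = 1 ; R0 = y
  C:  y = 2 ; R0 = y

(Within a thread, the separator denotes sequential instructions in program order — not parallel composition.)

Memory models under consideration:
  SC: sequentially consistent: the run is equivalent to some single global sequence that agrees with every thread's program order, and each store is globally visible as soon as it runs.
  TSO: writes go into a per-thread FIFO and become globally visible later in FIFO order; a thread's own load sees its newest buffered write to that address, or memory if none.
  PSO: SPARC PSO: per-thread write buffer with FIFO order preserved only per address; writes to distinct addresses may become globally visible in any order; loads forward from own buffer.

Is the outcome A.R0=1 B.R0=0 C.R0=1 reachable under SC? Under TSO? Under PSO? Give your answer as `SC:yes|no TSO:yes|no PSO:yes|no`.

SC:yes TSO:yes PSO:yes

outcome vector order: (A.R0,B.R0,C.R0)
SC (9): <1 0 1> <1 0 2> <1 1 1> <1 1 2> <1 2 1> <1 2 2> <2 1 1> <2 1 2> <2 2 2>
TSO (12): <1 0 1> <1 0 2> <1 1 1> <1 1 2> <1 2 1> <1 2 2> <2 0 1> <2 0 2> <2 1 1> <2 1 2> <2 2 1> <2 2 2>
PSO (12): <1 0 1> <1 0 2> <1 1 1> <1 1 2> <1 2 1> <1 2 2> <2 0 1> <2 0 2> <2 1 1> <2 1 2> <2 2 1> <2 2 2>
target <1 0 1> ∈ {SC,TSO,PSO}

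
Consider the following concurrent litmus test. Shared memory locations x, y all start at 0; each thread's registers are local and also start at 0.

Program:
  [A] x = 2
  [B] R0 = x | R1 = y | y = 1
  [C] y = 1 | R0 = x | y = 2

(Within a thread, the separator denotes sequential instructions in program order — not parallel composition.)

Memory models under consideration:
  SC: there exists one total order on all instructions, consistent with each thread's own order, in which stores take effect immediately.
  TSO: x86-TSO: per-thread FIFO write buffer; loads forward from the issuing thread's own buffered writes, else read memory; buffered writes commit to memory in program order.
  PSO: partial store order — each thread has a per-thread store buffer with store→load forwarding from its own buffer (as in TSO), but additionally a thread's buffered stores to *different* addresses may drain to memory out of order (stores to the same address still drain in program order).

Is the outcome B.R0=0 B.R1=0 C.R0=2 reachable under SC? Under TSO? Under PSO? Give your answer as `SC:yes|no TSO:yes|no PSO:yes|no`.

SC:yes TSO:yes PSO:yes

outcome vector order: (B.R0,B.R1,C.R0)
[SC] allowed = {(0,0,0), (0,0,2), (0,1,0), (0,1,2), (0,2,0), (0,2,2), (2,0,2), (2,1,0), (2,1,2), (2,2,0), (2,2,2)}
[TSO] allowed = {(0,0,0), (0,0,2), (0,1,0), (0,1,2), (0,2,0), (0,2,2), (2,0,0), (2,0,2), (2,1,0), (2,1,2), (2,2,0), (2,2,2)}
[PSO] allowed = {(0,0,0), (0,0,2), (0,1,0), (0,1,2), (0,2,0), (0,2,2), (2,0,0), (2,0,2), (2,1,0), (2,1,2), (2,2,0), (2,2,2)}
target (0,0,2) ∈ {SC,TSO,PSO}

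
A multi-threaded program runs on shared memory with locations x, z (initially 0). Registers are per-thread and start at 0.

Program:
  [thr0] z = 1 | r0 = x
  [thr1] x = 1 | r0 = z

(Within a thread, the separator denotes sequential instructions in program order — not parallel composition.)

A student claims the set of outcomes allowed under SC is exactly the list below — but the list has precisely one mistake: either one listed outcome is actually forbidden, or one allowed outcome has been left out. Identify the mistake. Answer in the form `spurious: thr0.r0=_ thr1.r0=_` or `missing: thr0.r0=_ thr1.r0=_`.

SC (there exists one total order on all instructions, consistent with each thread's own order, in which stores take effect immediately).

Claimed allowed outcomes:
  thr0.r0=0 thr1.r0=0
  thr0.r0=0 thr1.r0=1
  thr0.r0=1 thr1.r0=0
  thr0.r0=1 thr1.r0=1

spurious: thr0.r0=0 thr1.r0=0

outcome vector order: (thr0.r0,thr1.r0)
SC: 3 outcomes — {(0,1), (1,0), (1,1)}
claimed∖SC = {(0,0)}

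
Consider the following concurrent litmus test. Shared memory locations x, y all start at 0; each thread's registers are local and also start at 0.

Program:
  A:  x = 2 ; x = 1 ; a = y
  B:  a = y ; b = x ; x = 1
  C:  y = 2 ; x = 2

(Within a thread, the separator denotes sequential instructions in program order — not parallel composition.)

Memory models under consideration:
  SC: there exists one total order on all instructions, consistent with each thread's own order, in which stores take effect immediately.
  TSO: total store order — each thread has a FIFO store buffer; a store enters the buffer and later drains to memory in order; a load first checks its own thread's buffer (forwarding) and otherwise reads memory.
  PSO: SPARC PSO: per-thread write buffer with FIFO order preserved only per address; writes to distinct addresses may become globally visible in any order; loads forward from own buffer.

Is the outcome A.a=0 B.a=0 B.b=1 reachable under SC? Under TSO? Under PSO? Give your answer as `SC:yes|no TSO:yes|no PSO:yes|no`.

SC:yes TSO:yes PSO:yes

outcome vector order: (A.a,B.a,B.b)
SC: 11 outcomes — {000 001 002 021 022 200 201 202 220 221 222}
TSO: 12 outcomes — {000 001 002 020 021 022 200 201 202 220 221 222}
PSO: 12 outcomes — {000 001 002 020 021 022 200 201 202 220 221 222}
target 001 ∈ {SC,TSO,PSO}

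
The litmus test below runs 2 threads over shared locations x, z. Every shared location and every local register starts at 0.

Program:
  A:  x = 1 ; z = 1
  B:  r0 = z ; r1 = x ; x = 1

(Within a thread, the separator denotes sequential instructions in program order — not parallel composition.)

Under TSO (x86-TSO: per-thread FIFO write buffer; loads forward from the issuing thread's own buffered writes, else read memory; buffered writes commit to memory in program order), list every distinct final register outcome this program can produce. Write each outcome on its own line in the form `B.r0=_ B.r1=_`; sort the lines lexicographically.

outcome vector order: (B.r0,B.r1)
|TSO outcomes| = 3

B.r0=0 B.r1=0
B.r0=0 B.r1=1
B.r0=1 B.r1=1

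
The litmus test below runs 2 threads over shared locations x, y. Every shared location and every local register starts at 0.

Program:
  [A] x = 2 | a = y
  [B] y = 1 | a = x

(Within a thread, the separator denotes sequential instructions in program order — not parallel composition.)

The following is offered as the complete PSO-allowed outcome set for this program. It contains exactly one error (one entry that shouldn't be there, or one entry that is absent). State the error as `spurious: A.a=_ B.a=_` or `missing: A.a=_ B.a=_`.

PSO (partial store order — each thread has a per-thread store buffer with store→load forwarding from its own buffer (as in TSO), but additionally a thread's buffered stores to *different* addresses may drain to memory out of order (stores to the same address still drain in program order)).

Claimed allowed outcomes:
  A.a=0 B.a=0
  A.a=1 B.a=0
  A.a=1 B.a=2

outcome vector order: (A.a,B.a)
[PSO] allowed = {<0 0>; <0 2>; <1 0>; <1 2>}
PSO∖claimed = {<0 2>}

missing: A.a=0 B.a=2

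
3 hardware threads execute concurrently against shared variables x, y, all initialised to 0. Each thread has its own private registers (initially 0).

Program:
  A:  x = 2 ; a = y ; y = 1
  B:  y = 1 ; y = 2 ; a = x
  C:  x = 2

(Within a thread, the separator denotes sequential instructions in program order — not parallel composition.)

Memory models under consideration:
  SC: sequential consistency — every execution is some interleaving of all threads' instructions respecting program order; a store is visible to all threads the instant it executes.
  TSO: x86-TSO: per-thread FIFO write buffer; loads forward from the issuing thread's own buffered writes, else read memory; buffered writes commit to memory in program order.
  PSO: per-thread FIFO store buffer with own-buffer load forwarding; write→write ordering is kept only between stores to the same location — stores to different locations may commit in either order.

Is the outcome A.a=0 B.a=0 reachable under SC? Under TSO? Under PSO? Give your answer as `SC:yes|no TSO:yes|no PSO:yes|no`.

outcome vector order: (A.a,B.a)
under SC → 02; 12; 20; 22
under TSO → 00; 02; 10; 12; 20; 22
under PSO → 00; 02; 10; 12; 20; 22
target 00 ∈ {TSO,PSO}

SC:no TSO:yes PSO:yes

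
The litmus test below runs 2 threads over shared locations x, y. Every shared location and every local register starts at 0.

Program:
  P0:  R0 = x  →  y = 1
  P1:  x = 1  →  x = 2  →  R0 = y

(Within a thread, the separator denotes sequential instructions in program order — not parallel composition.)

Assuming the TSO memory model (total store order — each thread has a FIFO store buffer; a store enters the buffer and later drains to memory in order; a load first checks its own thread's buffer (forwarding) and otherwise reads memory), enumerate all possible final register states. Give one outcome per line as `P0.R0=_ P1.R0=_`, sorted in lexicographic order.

P0.R0=0 P1.R0=0
P0.R0=0 P1.R0=1
P0.R0=1 P1.R0=0
P0.R0=1 P1.R0=1
P0.R0=2 P1.R0=0
P0.R0=2 P1.R0=1

outcome vector order: (P0.R0,P1.R0)
|TSO outcomes| = 6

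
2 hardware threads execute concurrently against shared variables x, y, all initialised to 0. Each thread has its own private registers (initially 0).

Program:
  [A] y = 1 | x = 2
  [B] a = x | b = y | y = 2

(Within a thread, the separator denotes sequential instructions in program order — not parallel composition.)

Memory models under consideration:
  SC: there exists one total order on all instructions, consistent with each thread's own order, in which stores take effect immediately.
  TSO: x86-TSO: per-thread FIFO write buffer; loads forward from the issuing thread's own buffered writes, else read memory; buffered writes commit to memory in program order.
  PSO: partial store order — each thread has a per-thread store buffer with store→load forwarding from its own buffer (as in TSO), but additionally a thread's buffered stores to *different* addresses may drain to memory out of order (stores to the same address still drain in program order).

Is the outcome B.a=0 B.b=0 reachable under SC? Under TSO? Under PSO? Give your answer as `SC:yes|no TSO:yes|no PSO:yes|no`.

SC:yes TSO:yes PSO:yes

outcome vector order: (B.a,B.b)
under SC → (0,0), (0,1), (2,1)
under TSO → (0,0), (0,1), (2,1)
under PSO → (0,0), (0,1), (2,0), (2,1)
target (0,0) ∈ {SC,TSO,PSO}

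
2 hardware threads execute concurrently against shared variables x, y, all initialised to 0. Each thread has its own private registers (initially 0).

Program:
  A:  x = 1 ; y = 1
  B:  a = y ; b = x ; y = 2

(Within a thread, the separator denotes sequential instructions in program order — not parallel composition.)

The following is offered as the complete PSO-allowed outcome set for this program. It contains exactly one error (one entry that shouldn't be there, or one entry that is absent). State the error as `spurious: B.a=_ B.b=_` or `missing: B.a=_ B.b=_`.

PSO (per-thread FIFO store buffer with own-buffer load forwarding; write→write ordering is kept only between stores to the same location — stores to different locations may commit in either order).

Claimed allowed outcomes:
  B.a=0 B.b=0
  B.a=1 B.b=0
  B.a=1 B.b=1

outcome vector order: (B.a,B.b)
PSO: 4 outcomes — {0/0; 0/1; 1/0; 1/1}
PSO∖claimed = {0/1}

missing: B.a=0 B.b=1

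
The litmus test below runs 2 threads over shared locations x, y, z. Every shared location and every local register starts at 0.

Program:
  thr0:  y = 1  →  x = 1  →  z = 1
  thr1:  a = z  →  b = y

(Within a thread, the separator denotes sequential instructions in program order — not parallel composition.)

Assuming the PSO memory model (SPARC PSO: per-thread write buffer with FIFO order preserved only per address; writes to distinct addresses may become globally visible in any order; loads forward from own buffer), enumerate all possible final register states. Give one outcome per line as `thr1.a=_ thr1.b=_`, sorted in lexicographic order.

thr1.a=0 thr1.b=0
thr1.a=0 thr1.b=1
thr1.a=1 thr1.b=0
thr1.a=1 thr1.b=1

outcome vector order: (thr1.a,thr1.b)
|PSO outcomes| = 4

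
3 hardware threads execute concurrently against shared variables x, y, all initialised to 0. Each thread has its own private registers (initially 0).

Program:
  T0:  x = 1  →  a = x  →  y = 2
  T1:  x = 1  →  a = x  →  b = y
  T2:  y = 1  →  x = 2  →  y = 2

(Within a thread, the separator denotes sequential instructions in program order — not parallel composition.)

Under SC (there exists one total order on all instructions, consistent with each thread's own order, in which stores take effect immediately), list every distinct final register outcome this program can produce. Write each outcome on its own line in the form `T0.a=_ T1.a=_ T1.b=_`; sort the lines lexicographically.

outcome vector order: (T0.a,T1.a,T1.b)
|SC outcomes| = 10

T0.a=1 T1.a=1 T1.b=0
T0.a=1 T1.a=1 T1.b=1
T0.a=1 T1.a=1 T1.b=2
T0.a=1 T1.a=2 T1.b=1
T0.a=1 T1.a=2 T1.b=2
T0.a=2 T1.a=1 T1.b=0
T0.a=2 T1.a=1 T1.b=1
T0.a=2 T1.a=1 T1.b=2
T0.a=2 T1.a=2 T1.b=1
T0.a=2 T1.a=2 T1.b=2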